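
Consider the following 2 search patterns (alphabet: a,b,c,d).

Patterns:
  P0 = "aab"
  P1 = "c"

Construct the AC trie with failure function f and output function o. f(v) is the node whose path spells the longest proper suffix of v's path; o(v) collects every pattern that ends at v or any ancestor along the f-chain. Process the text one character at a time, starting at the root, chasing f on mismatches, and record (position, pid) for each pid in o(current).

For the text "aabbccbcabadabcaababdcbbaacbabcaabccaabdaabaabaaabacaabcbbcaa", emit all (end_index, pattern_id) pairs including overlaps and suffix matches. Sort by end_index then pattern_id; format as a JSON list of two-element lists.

Build automaton:
Trie (insert patterns):
  n0 'ε': a→1 c→4
  n1 'a': a→2
  n2 'aa': b→3
  n3 'aab': ·  ←P0
  n4 'c': ·  ←P1

BFS fail/out derivation:
  n1('a'): parent n0 fail=0; on 'a' 0 → fail=0;  out ∅∪∅=∅
  n4('c'): parent n0 fail=0; on 'c' 0 → fail=0;  out {1}∪∅={1}
  n2('aa'): parent n1 fail=0; on 'a' 0 → fail=1;  out ∅∪∅=∅
  n3('aab'): parent n2 fail=1; on 'b' 1→0 → fail=0;  out {0}∪∅={0}

Run:
[0] read 'a'  n0⇒n1
[1] read 'a'  n1⇒n2
[2] read 'b'  n2⇒n3  emit P0@[0:2]
[3] read 'b'  n3⇒n0 (fail-walked)
[4] read 'c'  n0⇒n4  emit P1@[4:4]
[5] read 'c'  n4⇒n4 (fail-walked)  emit P1@[5:5]
[6] read 'b'  n4⇒n0 (fail-walked)
[7] read 'c'  n0⇒n4  emit P1@[7:7]
[8] read 'a'  n4⇒n1 (fail-walked)
[9] read 'b'  n1⇒n0 (fail-walked)
[10] read 'a'  n0⇒n1
[11] read 'd'  n1⇒n0 (fail-walked)
[12] read 'a'  n0⇒n1
[13] read 'b'  n1⇒n0 (fail-walked)
[14] read 'c'  n0⇒n4  emit P1@[14:14]
[15] read 'a'  n4⇒n1 (fail-walked)
[16] read 'a'  n1⇒n2
[17] read 'b'  n2⇒n3  emit P0@[15:17]
[18] read 'a'  n3⇒n1 (fail-walked)
[19] read 'b'  n1⇒n0 (fail-walked)
[20] read 'd'  n0⇒n0
[21] read 'c'  n0⇒n4  emit P1@[21:21]
[22] read 'b'  n4⇒n0 (fail-walked)
[23] read 'b'  n0⇒n0
[24] read 'a'  n0⇒n1
[25] read 'a'  n1⇒n2
[26] read 'c'  n2⇒n4 (fail-walked)  emit P1@[26:26]
[27] read 'b'  n4⇒n0 (fail-walked)
[28] read 'a'  n0⇒n1
[29] read 'b'  n1⇒n0 (fail-walked)
[30] read 'c'  n0⇒n4  emit P1@[30:30]
[31] read 'a'  n4⇒n1 (fail-walked)
[32] read 'a'  n1⇒n2
[33] read 'b'  n2⇒n3  emit P0@[31:33]
[34] read 'c'  n3⇒n4 (fail-walked)  emit P1@[34:34]
[35] read 'c'  n4⇒n4 (fail-walked)  emit P1@[35:35]
[36] read 'a'  n4⇒n1 (fail-walked)
[37] read 'a'  n1⇒n2
[38] read 'b'  n2⇒n3  emit P0@[36:38]
[39] read 'd'  n3⇒n0 (fail-walked)
[40] read 'a'  n0⇒n1
[41] read 'a'  n1⇒n2
[42] read 'b'  n2⇒n3  emit P0@[40:42]
[43] read 'a'  n3⇒n1 (fail-walked)
[44] read 'a'  n1⇒n2
[45] read 'b'  n2⇒n3  emit P0@[43:45]
[46] read 'a'  n3⇒n1 (fail-walked)
[47] read 'a'  n1⇒n2
[48] read 'a'  n2⇒n2 (fail-walked)
[49] read 'b'  n2⇒n3  emit P0@[47:49]
[50] read 'a'  n3⇒n1 (fail-walked)
[51] read 'c'  n1⇒n4 (fail-walked)  emit P1@[51:51]
[52] read 'a'  n4⇒n1 (fail-walked)
[53] read 'a'  n1⇒n2
[54] read 'b'  n2⇒n3  emit P0@[52:54]
[55] read 'c'  n3⇒n4 (fail-walked)  emit P1@[55:55]
[56] read 'b'  n4⇒n0 (fail-walked)
[57] read 'b'  n0⇒n0
[58] read 'c'  n0⇒n4  emit P1@[58:58]
[59] read 'a'  n4⇒n1 (fail-walked)
[60] read 'a'  n1⇒n2

Result: [[2,0],[4,1],[5,1],[7,1],[14,1],[17,0],[21,1],[26,1],[30,1],[33,0],[34,1],[35,1],[38,0],[42,0],[45,0],[49,0],[51,1],[54,0],[55,1],[58,1]]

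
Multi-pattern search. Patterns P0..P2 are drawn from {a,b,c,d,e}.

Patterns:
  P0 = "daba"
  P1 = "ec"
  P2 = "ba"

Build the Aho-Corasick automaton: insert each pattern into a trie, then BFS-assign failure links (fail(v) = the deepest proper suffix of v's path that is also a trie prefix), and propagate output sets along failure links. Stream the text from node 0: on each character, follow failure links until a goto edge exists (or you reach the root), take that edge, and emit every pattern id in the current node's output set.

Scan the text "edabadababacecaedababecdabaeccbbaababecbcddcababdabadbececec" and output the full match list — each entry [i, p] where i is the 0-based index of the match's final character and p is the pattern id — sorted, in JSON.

Build:
Trie (insert patterns):
  n0 'ε': b→7 d→1 e→5
  n1 'd': a→2
  n2 'da': b→3
  n3 'dab': a→4
  n4 'daba': ·  ←P0
  n5 'e': c→6
  n6 'ec': ·  ←P1
  n7 'b': a→8
  n8 'ba': ·  ←P2

Failure links (BFS by depth):
  n1('d'): parent n0 fail=0; on 'd' 0 → fail=0;  out ∅∪∅=∅
  n5('e'): parent n0 fail=0; on 'e' 0 → fail=0;  out ∅∪∅=∅
  n7('b'): parent n0 fail=0; on 'b' 0 → fail=0;  out ∅∪∅=∅
  n2('da'): parent n1 fail=0; on 'a' 0 → fail=0;  out ∅∪∅=∅
  n6('ec'): parent n5 fail=0; on 'c' 0 → fail=0;  out {1}∪∅={1}
  n8('ba'): parent n7 fail=0; on 'a' 0 → fail=0;  out {2}∪∅={2}
  n3('dab'): parent n2 fail=0; on 'b' 0 → fail=7;  out ∅∪∅=∅
  n4('daba'): parent n3 fail=7; on 'a' 7 → fail=8;  out {0}∪{2}={0,2}

Run:
[0] read 'e'  n0⇒n5
[1] read 'd'  n5⇒n1 ·f
[2] read 'a'  n1⇒n2
[3] read 'b'  n2⇒n3
[4] read 'a'  n3⇒n4  → match P0@[1:4],P2@[3:4]
[5] read 'd'  n4⇒n1 ·f
[6] read 'a'  n1⇒n2
[7] read 'b'  n2⇒n3
[8] read 'a'  n3⇒n4  → match P0@[5:8],P2@[7:8]
[9] read 'b'  n4⇒n7 ·f
[10] read 'a'  n7⇒n8  → match P2@[9:10]
[11] read 'c'  n8⇒n0 ·f
[12] read 'e'  n0⇒n5
[13] read 'c'  n5⇒n6  → match P1@[12:13]
[14] read 'a'  n6⇒n0 ·f
[15] read 'e'  n0⇒n5
[16] read 'd'  n5⇒n1 ·f
[17] read 'a'  n1⇒n2
[18] read 'b'  n2⇒n3
[19] read 'a'  n3⇒n4  → match P0@[16:19],P2@[18:19]
[20] read 'b'  n4⇒n7 ·f
[21] read 'e'  n7⇒n5 ·f
[22] read 'c'  n5⇒n6  → match P1@[21:22]
[23] read 'd'  n6⇒n1 ·f
[24] read 'a'  n1⇒n2
[25] read 'b'  n2⇒n3
[26] read 'a'  n3⇒n4  → match P0@[23:26],P2@[25:26]
[27] read 'e'  n4⇒n5 ·f
[28] read 'c'  n5⇒n6  → match P1@[27:28]
[29] read 'c'  n6⇒n0 ·f
[30] read 'b'  n0⇒n7
[31] read 'b'  n7⇒n7 ·f
[32] read 'a'  n7⇒n8  → match P2@[31:32]
[33] read 'a'  n8⇒n0 ·f
[34] read 'b'  n0⇒n7
[35] read 'a'  n7⇒n8  → match P2@[34:35]
[36] read 'b'  n8⇒n7 ·f
[37] read 'e'  n7⇒n5 ·f
[38] read 'c'  n5⇒n6  → match P1@[37:38]
[39] read 'b'  n6⇒n7 ·f
[40] read 'c'  n7⇒n0 ·f
[41] read 'd'  n0⇒n1
[42] read 'd'  n1⇒n1 ·f
[43] read 'c'  n1⇒n0 ·f
[44] read 'a'  n0⇒n0
[45] read 'b'  n0⇒n7
[46] read 'a'  n7⇒n8  → match P2@[45:46]
[47] read 'b'  n8⇒n7 ·f
[48] read 'd'  n7⇒n1 ·f
[49] read 'a'  n1⇒n2
[50] read 'b'  n2⇒n3
[51] read 'a'  n3⇒n4  → match P0@[48:51],P2@[50:51]
[52] read 'd'  n4⇒n1 ·f
[53] read 'b'  n1⇒n7 ·f
[54] read 'e'  n7⇒n5 ·f
[55] read 'c'  n5⇒n6  → match P1@[54:55]
[56] read 'e'  n6⇒n5 ·f
[57] read 'c'  n5⇒n6  → match P1@[56:57]
[58] read 'e'  n6⇒n5 ·f
[59] read 'c'  n5⇒n6  → match P1@[58:59]

Matches: [[4,0],[4,2],[8,0],[8,2],[10,2],[13,1],[19,0],[19,2],[22,1],[26,0],[26,2],[28,1],[32,2],[35,2],[38,1],[46,2],[51,0],[51,2],[55,1],[57,1],[59,1]]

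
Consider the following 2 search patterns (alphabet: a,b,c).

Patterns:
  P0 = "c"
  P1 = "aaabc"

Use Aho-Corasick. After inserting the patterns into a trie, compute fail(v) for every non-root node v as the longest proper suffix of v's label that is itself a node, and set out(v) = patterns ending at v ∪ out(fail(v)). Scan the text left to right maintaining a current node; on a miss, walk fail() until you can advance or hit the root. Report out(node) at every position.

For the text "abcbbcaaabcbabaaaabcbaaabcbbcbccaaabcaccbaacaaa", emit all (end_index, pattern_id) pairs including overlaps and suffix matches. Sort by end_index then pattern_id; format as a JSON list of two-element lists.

Build:
Trie nodes:
  0='ε' goto a→2 c→1
  1='c' goto ·  ←P0
  2='a' goto a→3
  3='aa' goto a→4
  4='aaa' goto b→5
  5='aaab' goto c→6
  6='aaabc' goto ·  ←P1

BFS fail/out derivation:
  n1('c'): parent n0 fail=0; on 'c' 0 → fail=0;  out {0}∪∅={0}
  n2('a'): parent n0 fail=0; on 'a' 0 → fail=0;  out ∅∪∅=∅
  n3('aa'): parent n2 fail=0; on 'a' 0 → fail=2;  out ∅∪∅=∅
  n4('aaa'): parent n3 fail=2; on 'a' 2 → fail=3;  out ∅∪∅=∅
  n5('aaab'): parent n4 fail=3; on 'b' 3→2→0 → fail=0;  out ∅∪∅=∅
  n6('aaabc'): parent n5 fail=0; on 'c' 0 → fail=1;  out {1}∪{0}={0,1}

Text stream:
[0] read 'a'  n0⇒n2
[1] read 'b'  n2⇒n0 (fail-walked)
[2] read 'c'  n0⇒n1  ** P0@[2:2]
[3] read 'b'  n1⇒n0 (fail-walked)
[4] read 'b'  n0⇒n0
[5] read 'c'  n0⇒n1  ** P0@[5:5]
[6] read 'a'  n1⇒n2 (fail-walked)
[7] read 'a'  n2⇒n3
[8] read 'a'  n3⇒n4
[9] read 'b'  n4⇒n5
[10] read 'c'  n5⇒n6  ** P0@[10:10],P1@[6:10]
[11] read 'b'  n6⇒n0 (fail-walked)
[12] read 'a'  n0⇒n2
[13] read 'b'  n2⇒n0 (fail-walked)
[14] read 'a'  n0⇒n2
[15] read 'a'  n2⇒n3
[16] read 'a'  n3⇒n4
[17] read 'a'  n4⇒n4 (fail-walked)
[18] read 'b'  n4⇒n5
[19] read 'c'  n5⇒n6  ** P0@[19:19],P1@[15:19]
[20] read 'b'  n6⇒n0 (fail-walked)
[21] read 'a'  n0⇒n2
[22] read 'a'  n2⇒n3
[23] read 'a'  n3⇒n4
[24] read 'b'  n4⇒n5
[25] read 'c'  n5⇒n6  ** P0@[25:25],P1@[21:25]
[26] read 'b'  n6⇒n0 (fail-walked)
[27] read 'b'  n0⇒n0
[28] read 'c'  n0⇒n1  ** P0@[28:28]
[29] read 'b'  n1⇒n0 (fail-walked)
[30] read 'c'  n0⇒n1  ** P0@[30:30]
[31] read 'c'  n1⇒n1 (fail-walked)  ** P0@[31:31]
[32] read 'a'  n1⇒n2 (fail-walked)
[33] read 'a'  n2⇒n3
[34] read 'a'  n3⇒n4
[35] read 'b'  n4⇒n5
[36] read 'c'  n5⇒n6  ** P0@[36:36],P1@[32:36]
[37] read 'a'  n6⇒n2 (fail-walked)
[38] read 'c'  n2⇒n1 (fail-walked)  ** P0@[38:38]
[39] read 'c'  n1⇒n1 (fail-walked)  ** P0@[39:39]
[40] read 'b'  n1⇒n0 (fail-walked)
[41] read 'a'  n0⇒n2
[42] read 'a'  n2⇒n3
[43] read 'c'  n3⇒n1 (fail-walked)  ** P0@[43:43]
[44] read 'a'  n1⇒n2 (fail-walked)
[45] read 'a'  n2⇒n3
[46] read 'a'  n3⇒n4

Matches: [[2,0],[5,0],[10,0],[10,1],[19,0],[19,1],[25,0],[25,1],[28,0],[30,0],[31,0],[36,0],[36,1],[38,0],[39,0],[43,0]]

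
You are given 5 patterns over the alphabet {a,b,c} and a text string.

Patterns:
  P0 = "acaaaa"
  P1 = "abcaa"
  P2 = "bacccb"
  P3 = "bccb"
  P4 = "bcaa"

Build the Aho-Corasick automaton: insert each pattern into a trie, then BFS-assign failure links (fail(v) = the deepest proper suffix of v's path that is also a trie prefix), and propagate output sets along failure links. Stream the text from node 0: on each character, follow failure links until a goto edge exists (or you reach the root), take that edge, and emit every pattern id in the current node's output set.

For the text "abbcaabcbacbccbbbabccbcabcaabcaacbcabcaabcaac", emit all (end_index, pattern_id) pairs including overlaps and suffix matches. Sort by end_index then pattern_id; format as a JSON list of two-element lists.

Construct AC machine:
Trie nodes:
  0='ε' goto a→1 b→11
  1='a' goto b→7 c→2
  2='ac' goto a→3
  3='aca' goto a→4
  4='acaa' goto a→5
  5='acaaa' goto a→6
  6='acaaaa' goto ·  [P0 ends]
  7='ab' goto c→8
  8='abc' goto a→9
  9='abca' goto a→10
  10='abcaa' goto ·  [P1 ends]
  11='b' goto a→12 c→17
  12='ba' goto c→13
  13='bac' goto c→14
  14='bacc' goto c→15
  15='baccc' goto b→16
  16='bacccb' goto ·  [P2 ends]
  17='bc' goto a→20 c→18
  18='bcc' goto b→19
  19='bccb' goto ·  [P3 ends]
  20='bca' goto a→21
  21='bcaa' goto ·  [P4 ends]

BFS fail/out derivation:
  fail(1) 'a': from fail(0)=0 chase 'a': 0 ⇒ 0;  out=∅∪out(0)=∅
  fail(11) 'b': from fail(0)=0 chase 'b': 0 ⇒ 0;  out=∅∪out(0)=∅
  fail(2) 'ac': from fail(1)=0 chase 'c': 0 ⇒ 0;  out=∅∪out(0)=∅
  fail(7) 'ab': from fail(1)=0 chase 'b': 0 ⇒ 11;  out=∅∪out(11)=∅
  fail(12) 'ba': from fail(11)=0 chase 'a': 0 ⇒ 1;  out=∅∪out(1)=∅
  fail(17) 'bc': from fail(11)=0 chase 'c': 0 ⇒ 0;  out=∅∪out(0)=∅
  fail(3) 'aca': from fail(2)=0 chase 'a': 0 ⇒ 1;  out=∅∪out(1)=∅
  fail(8) 'abc': from fail(7)=11 chase 'c': 11 ⇒ 17;  out=∅∪out(17)=∅
  fail(13) 'bac': from fail(12)=1 chase 'c': 1 ⇒ 2;  out=∅∪out(2)=∅
  fail(18) 'bcc': from fail(17)=0 chase 'c': 0 ⇒ 0;  out=∅∪out(0)=∅
  fail(20) 'bca': from fail(17)=0 chase 'a': 0 ⇒ 1;  out=∅∪out(1)=∅
  fail(4) 'acaa': from fail(3)=1 chase 'a': 1→0 ⇒ 1;  out=∅∪out(1)=∅
  fail(9) 'abca': from fail(8)=17 chase 'a': 17 ⇒ 20;  out=∅∪out(20)=∅
  fail(14) 'bacc': from fail(13)=2 chase 'c': 2→0 ⇒ 0;  out=∅∪out(0)=∅
  fail(19) 'bccb': from fail(18)=0 chase 'b': 0 ⇒ 11;  out={3}∪out(11)={3}
  fail(21) 'bcaa': from fail(20)=1 chase 'a': 1→0 ⇒ 1;  out={4}∪out(1)={4}
  fail(5) 'acaaa': from fail(4)=1 chase 'a': 1→0 ⇒ 1;  out=∅∪out(1)=∅
  fail(10) 'abcaa': from fail(9)=20 chase 'a': 20 ⇒ 21;  out={1}∪out(21)={1,4}
  fail(15) 'baccc': from fail(14)=0 chase 'c': 0 ⇒ 0;  out=∅∪out(0)=∅
  fail(6) 'acaaaa': from fail(5)=1 chase 'a': 1→0 ⇒ 1;  out={0}∪out(1)={0}
  fail(16) 'bacccb': from fail(15)=0 chase 'b': 0 ⇒ 11;  out={2}∪out(11)={2}

Run:
pos 0 'a': at 1
pos 1 'b': at 7
pos 2 'b': at 11 ·f
pos 3 'c': at 17
pos 4 'a': at 20
pos 5 'a': at 21  ** P4@[2:5]
pos 6 'b': at 7 ·f
pos 7 'c': at 8
pos 8 'b': at 11 ·f
pos 9 'a': at 12
pos 10 'c': at 13
pos 11 'b': at 11 ·f
pos 12 'c': at 17
pos 13 'c': at 18
pos 14 'b': at 19  ** P3@[11:14]
pos 15 'b': at 11 ·f
pos 16 'b': at 11 ·f
pos 17 'a': at 12
pos 18 'b': at 7 ·f
pos 19 'c': at 8
pos 20 'c': at 18 ·f
pos 21 'b': at 19  ** P3@[18:21]
pos 22 'c': at 17 ·f
pos 23 'a': at 20
pos 24 'b': at 7 ·f
pos 25 'c': at 8
pos 26 'a': at 9
pos 27 'a': at 10  ** P1@[23:27],P4@[24:27]
pos 28 'b': at 7 ·f
pos 29 'c': at 8
pos 30 'a': at 9
pos 31 'a': at 10  ** P1@[27:31],P4@[28:31]
pos 32 'c': at 2 ·f
pos 33 'b': at 11 ·f
pos 34 'c': at 17
pos 35 'a': at 20
pos 36 'b': at 7 ·f
pos 37 'c': at 8
pos 38 'a': at 9
pos 39 'a': at 10  ** P1@[35:39],P4@[36:39]
pos 40 'b': at 7 ·f
pos 41 'c': at 8
pos 42 'a': at 9
pos 43 'a': at 10  ** P1@[39:43],P4@[40:43]
pos 44 'c': at 2 ·f

Result: [[5,4],[14,3],[21,3],[27,1],[27,4],[31,1],[31,4],[39,1],[39,4],[43,1],[43,4]]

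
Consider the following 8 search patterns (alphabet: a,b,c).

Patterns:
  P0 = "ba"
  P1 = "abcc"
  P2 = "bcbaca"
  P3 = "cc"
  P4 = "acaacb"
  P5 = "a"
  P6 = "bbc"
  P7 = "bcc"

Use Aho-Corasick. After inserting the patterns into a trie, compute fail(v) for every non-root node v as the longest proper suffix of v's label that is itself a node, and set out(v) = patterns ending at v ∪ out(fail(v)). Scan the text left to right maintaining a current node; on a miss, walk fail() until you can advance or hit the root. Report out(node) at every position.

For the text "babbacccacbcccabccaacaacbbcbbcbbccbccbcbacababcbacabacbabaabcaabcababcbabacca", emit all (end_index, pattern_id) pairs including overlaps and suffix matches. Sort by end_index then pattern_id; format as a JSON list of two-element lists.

Build automaton:
Trie nodes:
  n0 'ε': a→3 b→1 c→12
  n1 'b': a→2 b→19 c→7
  n2 'ba': ·  [P0 ends]
  n3 'a': b→4 c→14  [P5 ends]
  n4 'ab': c→5
  n5 'abc': c→6
  n6 'abcc': ·  [P1 ends]
  n7 'bc': b→8 c→21
  n8 'bcb': a→9
  n9 'bcba': c→10
  n10 'bcbac': a→11
  n11 'bcbaca': ·  [P2 ends]
  n12 'c': c→13
  n13 'cc': ·  [P3 ends]
  n14 'ac': a→15
  n15 'aca': a→16
  n16 'acaa': c→17
  n17 'acaac': b→18
  n18 'acaacb': ·  [P4 ends]
  n19 'bb': c→20
  n20 'bbc': ·  [P6 ends]
  n21 'bcc': ·  [P7 ends]

Failure links (BFS by depth):
  n1('b'): parent n0 fail=0; on 'b' 0 → fail=0;  out ∅∪∅=∅
  n3('a'): parent n0 fail=0; on 'a' 0 → fail=0;  out {5}∪∅={5}
  n12('c'): parent n0 fail=0; on 'c' 0 → fail=0;  out ∅∪∅=∅
  n2('ba'): parent n1 fail=0; on 'a' 0 → fail=3;  out {0}∪{5}={0,5}
  n4('ab'): parent n3 fail=0; on 'b' 0 → fail=1;  out ∅∪∅=∅
  n7('bc'): parent n1 fail=0; on 'c' 0 → fail=12;  out ∅∪∅=∅
  n13('cc'): parent n12 fail=0; on 'c' 0 → fail=12;  out {3}∪∅={3}
  n14('ac'): parent n3 fail=0; on 'c' 0 → fail=12;  out ∅∪∅=∅
  n19('bb'): parent n1 fail=0; on 'b' 0 → fail=1;  out ∅∪∅=∅
  n5('abc'): parent n4 fail=1; on 'c' 1 → fail=7;  out ∅∪∅=∅
  n8('bcb'): parent n7 fail=12; on 'b' 12→0 → fail=1;  out ∅∪∅=∅
  n15('aca'): parent n14 fail=12; on 'a' 12→0 → fail=3;  out ∅∪{5}={5}
  n20('bbc'): parent n19 fail=1; on 'c' 1 → fail=7;  out {6}∪∅={6}
  n21('bcc'): parent n7 fail=12; on 'c' 12 → fail=13;  out {7}∪{3}={3,7}
  n6('abcc'): parent n5 fail=7; on 'c' 7 → fail=21;  out {1}∪{3,7}={1,3,7}
  n9('bcba'): parent n8 fail=1; on 'a' 1 → fail=2;  out ∅∪{0,5}={0,5}
  n16('acaa'): parent n15 fail=3; on 'a' 3→0 → fail=3;  out ∅∪{5}={5}
  n10('bcbac'): parent n9 fail=2; on 'c' 2→3 → fail=14;  out ∅∪∅=∅
  n17('acaac'): parent n16 fail=3; on 'c' 3 → fail=14;  out ∅∪∅=∅
  n11('bcbaca'): parent n10 fail=14; on 'a' 14 → fail=15;  out {2}∪{5}={2,5}
  n18('acaacb'): parent n17 fail=14; on 'b' 14→12→0 → fail=1;  out {4}∪∅={4}

Run:
pos 0 'b': at 1
pos 1 'a': at 2  ** P0@[0:1],P5@[1:1]
pos 2 'b': at 4 (fail-walked)
pos 3 'b': at 19 (fail-walked)
pos 4 'a': at 2 (fail-walked)  ** P0@[3:4],P5@[4:4]
pos 5 'c': at 14 (fail-walked)
pos 6 'c': at 13 (fail-walked)  ** P3@[5:6]
pos 7 'c': at 13 (fail-walked)  ** P3@[6:7]
pos 8 'a': at 3 (fail-walked)  ** P5@[8:8]
pos 9 'c': at 14
pos 10 'b': at 1 (fail-walked)
pos 11 'c': at 7
pos 12 'c': at 21  ** P3@[11:12],P7@[10:12]
pos 13 'c': at 13 (fail-walked)  ** P3@[12:13]
pos 14 'a': at 3 (fail-walked)  ** P5@[14:14]
pos 15 'b': at 4
pos 16 'c': at 5
pos 17 'c': at 6  ** P1@[14:17],P3@[16:17],P7@[15:17]
pos 18 'a': at 3 (fail-walked)  ** P5@[18:18]
pos 19 'a': at 3 (fail-walked)  ** P5@[19:19]
pos 20 'c': at 14
pos 21 'a': at 15  ** P5@[21:21]
pos 22 'a': at 16  ** P5@[22:22]
pos 23 'c': at 17
pos 24 'b': at 18  ** P4@[19:24]
pos 25 'b': at 19 (fail-walked)
pos 26 'c': at 20  ** P6@[24:26]
pos 27 'b': at 8 (fail-walked)
pos 28 'b': at 19 (fail-walked)
pos 29 'c': at 20  ** P6@[27:29]
pos 30 'b': at 8 (fail-walked)
pos 31 'b': at 19 (fail-walked)
pos 32 'c': at 20  ** P6@[30:32]
pos 33 'c': at 21 (fail-walked)  ** P3@[32:33],P7@[31:33]
pos 34 'b': at 1 (fail-walked)
pos 35 'c': at 7
pos 36 'c': at 21  ** P3@[35:36],P7@[34:36]
pos 37 'b': at 1 (fail-walked)
pos 38 'c': at 7
pos 39 'b': at 8
pos 40 'a': at 9  ** P0@[39:40],P5@[40:40]
pos 41 'c': at 10
pos 42 'a': at 11  ** P2@[37:42],P5@[42:42]
pos 43 'b': at 4 (fail-walked)
pos 44 'a': at 2 (fail-walked)  ** P0@[43:44],P5@[44:44]
pos 45 'b': at 4 (fail-walked)
pos 46 'c': at 5
pos 47 'b': at 8 (fail-walked)
pos 48 'a': at 9  ** P0@[47:48],P5@[48:48]
pos 49 'c': at 10
pos 50 'a': at 11  ** P2@[45:50],P5@[50:50]
pos 51 'b': at 4 (fail-walked)
pos 52 'a': at 2 (fail-walked)  ** P0@[51:52],P5@[52:52]
pos 53 'c': at 14 (fail-walked)
pos 54 'b': at 1 (fail-walked)
pos 55 'a': at 2  ** P0@[54:55],P5@[55:55]
pos 56 'b': at 4 (fail-walked)
pos 57 'a': at 2 (fail-walked)  ** P0@[56:57],P5@[57:57]
pos 58 'a': at 3 (fail-walked)  ** P5@[58:58]
pos 59 'b': at 4
pos 60 'c': at 5
pos 61 'a': at 3 (fail-walked)  ** P5@[61:61]
pos 62 'a': at 3 (fail-walked)  ** P5@[62:62]
pos 63 'b': at 4
pos 64 'c': at 5
pos 65 'a': at 3 (fail-walked)  ** P5@[65:65]
pos 66 'b': at 4
pos 67 'a': at 2 (fail-walked)  ** P0@[66:67],P5@[67:67]
pos 68 'b': at 4 (fail-walked)
pos 69 'c': at 5
pos 70 'b': at 8 (fail-walked)
pos 71 'a': at 9  ** P0@[70:71],P5@[71:71]
pos 72 'b': at 4 (fail-walked)
pos 73 'a': at 2 (fail-walked)  ** P0@[72:73],P5@[73:73]
pos 74 'c': at 14 (fail-walked)
pos 75 'c': at 13 (fail-walked)  ** P3@[74:75]
pos 76 'a': at 3 (fail-walked)  ** P5@[76:76]

Matches: [[1,0],[1,5],[4,0],[4,5],[6,3],[7,3],[8,5],[12,3],[12,7],[13,3],[14,5],[17,1],[17,3],[17,7],[18,5],[19,5],[21,5],[22,5],[24,4],[26,6],[29,6],[32,6],[33,3],[33,7],[36,3],[36,7],[40,0],[40,5],[42,2],[42,5],[44,0],[44,5],[48,0],[48,5],[50,2],[50,5],[52,0],[52,5],[55,0],[55,5],[57,0],[57,5],[58,5],[61,5],[62,5],[65,5],[67,0],[67,5],[71,0],[71,5],[73,0],[73,5],[75,3],[76,5]]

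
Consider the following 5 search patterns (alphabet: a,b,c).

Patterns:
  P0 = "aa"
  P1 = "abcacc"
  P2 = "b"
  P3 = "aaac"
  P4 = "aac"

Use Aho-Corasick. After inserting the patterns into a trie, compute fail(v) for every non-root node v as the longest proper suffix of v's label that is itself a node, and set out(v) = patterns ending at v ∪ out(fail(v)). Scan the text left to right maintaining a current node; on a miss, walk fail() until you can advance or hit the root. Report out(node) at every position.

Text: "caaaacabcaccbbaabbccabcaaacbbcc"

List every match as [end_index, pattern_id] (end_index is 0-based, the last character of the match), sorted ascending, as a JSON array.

Build automaton:
Trie nodes:
  n0 'ε': a→1 b→8
  n1 'a': a→2 b→3
  n2 'aa': a→9 c→11  [P0 ends]
  n3 'ab': c→4
  n4 'abc': a→5
  n5 'abca': c→6
  n6 'abcac': c→7
  n7 'abcacc': ·  [P1 ends]
  n8 'b': ·  [P2 ends]
  n9 'aaa': c→10
  n10 'aaac': ·  [P3 ends]
  n11 'aac': ·  [P4 ends]

Failure links (BFS by depth):
  fail(1) 'a': from fail(0)=0 chase 'a': 0 ⇒ 0;  out=∅∪out(0)=∅
  fail(8) 'b': from fail(0)=0 chase 'b': 0 ⇒ 0;  out={2}∪out(0)={2}
  fail(2) 'aa': from fail(1)=0 chase 'a': 0 ⇒ 1;  out={0}∪out(1)={0}
  fail(3) 'ab': from fail(1)=0 chase 'b': 0 ⇒ 8;  out=∅∪out(8)={2}
  fail(4) 'abc': from fail(3)=8 chase 'c': 8→0 ⇒ 0;  out=∅∪out(0)=∅
  fail(9) 'aaa': from fail(2)=1 chase 'a': 1 ⇒ 2;  out=∅∪out(2)={0}
  fail(11) 'aac': from fail(2)=1 chase 'c': 1→0 ⇒ 0;  out={4}∪out(0)={4}
  fail(5) 'abca': from fail(4)=0 chase 'a': 0 ⇒ 1;  out=∅∪out(1)=∅
  fail(10) 'aaac': from fail(9)=2 chase 'c': 2 ⇒ 11;  out={3}∪out(11)={3,4}
  fail(6) 'abcac': from fail(5)=1 chase 'c': 1→0 ⇒ 0;  out=∅∪out(0)=∅
  fail(7) 'abcacc': from fail(6)=0 chase 'c': 0 ⇒ 0;  out={1}∪out(0)={1}

Run:
[0] read 'c'  n0⇒n0
[1] read 'a'  n0⇒n1
[2] read 'a'  n1⇒n2  → match P0@[1:2]
[3] read 'a'  n2⇒n9  → match P0@[2:3]
[4] read 'a'  n9⇒n9 (via fail)  → match P0@[3:4]
[5] read 'c'  n9⇒n10  → match P3@[2:5],P4@[3:5]
[6] read 'a'  n10⇒n1 (via fail)
[7] read 'b'  n1⇒n3  → match P2@[7:7]
[8] read 'c'  n3⇒n4
[9] read 'a'  n4⇒n5
[10] read 'c'  n5⇒n6
[11] read 'c'  n6⇒n7  → match P1@[6:11]
[12] read 'b'  n7⇒n8 (via fail)  → match P2@[12:12]
[13] read 'b'  n8⇒n8 (via fail)  → match P2@[13:13]
[14] read 'a'  n8⇒n1 (via fail)
[15] read 'a'  n1⇒n2  → match P0@[14:15]
[16] read 'b'  n2⇒n3 (via fail)  → match P2@[16:16]
[17] read 'b'  n3⇒n8 (via fail)  → match P2@[17:17]
[18] read 'c'  n8⇒n0 (via fail)
[19] read 'c'  n0⇒n0
[20] read 'a'  n0⇒n1
[21] read 'b'  n1⇒n3  → match P2@[21:21]
[22] read 'c'  n3⇒n4
[23] read 'a'  n4⇒n5
[24] read 'a'  n5⇒n2 (via fail)  → match P0@[23:24]
[25] read 'a'  n2⇒n9  → match P0@[24:25]
[26] read 'c'  n9⇒n10  → match P3@[23:26],P4@[24:26]
[27] read 'b'  n10⇒n8 (via fail)  → match P2@[27:27]
[28] read 'b'  n8⇒n8 (via fail)  → match P2@[28:28]
[29] read 'c'  n8⇒n0 (via fail)
[30] read 'c'  n0⇒n0

Result: [[2,0],[3,0],[4,0],[5,3],[5,4],[7,2],[11,1],[12,2],[13,2],[15,0],[16,2],[17,2],[21,2],[24,0],[25,0],[26,3],[26,4],[27,2],[28,2]]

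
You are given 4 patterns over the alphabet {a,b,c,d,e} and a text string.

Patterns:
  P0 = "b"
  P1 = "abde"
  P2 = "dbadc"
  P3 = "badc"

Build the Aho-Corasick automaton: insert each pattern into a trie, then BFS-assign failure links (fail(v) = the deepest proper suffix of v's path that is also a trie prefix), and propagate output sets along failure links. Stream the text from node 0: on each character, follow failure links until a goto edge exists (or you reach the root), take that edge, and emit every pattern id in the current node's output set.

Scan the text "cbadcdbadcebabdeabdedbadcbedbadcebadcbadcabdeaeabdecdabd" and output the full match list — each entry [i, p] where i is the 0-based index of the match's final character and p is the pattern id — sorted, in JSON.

Build automaton:
Trie (insert patterns):
  n0 'ε': a→2 b→1 d→6
  n1 'b': a→11  [P0 ends]
  n2 'a': b→3
  n3 'ab': d→4
  n4 'abd': e→5
  n5 'abde': ·  [P1 ends]
  n6 'd': b→7
  n7 'db': a→8
  n8 'dba': d→9
  n9 'dbad': c→10
  n10 'dbadc': ·  [P2 ends]
  n11 'ba': d→12
  n12 'bad': c→13
  n13 'badc': ·  [P3 ends]

BFS fail/out derivation:
  n1('b'): parent n0 fail=0; on 'b' 0 → fail=0;  out {0}∪∅={0}
  n2('a'): parent n0 fail=0; on 'a' 0 → fail=0;  out ∅∪∅=∅
  n6('d'): parent n0 fail=0; on 'd' 0 → fail=0;  out ∅∪∅=∅
  n3('ab'): parent n2 fail=0; on 'b' 0 → fail=1;  out ∅∪{0}={0}
  n7('db'): parent n6 fail=0; on 'b' 0 → fail=1;  out ∅∪{0}={0}
  n11('ba'): parent n1 fail=0; on 'a' 0 → fail=2;  out ∅∪∅=∅
  n4('abd'): parent n3 fail=1; on 'd' 1→0 → fail=6;  out ∅∪∅=∅
  n8('dba'): parent n7 fail=1; on 'a' 1 → fail=11;  out ∅∪∅=∅
  n12('bad'): parent n11 fail=2; on 'd' 2→0 → fail=6;  out ∅∪∅=∅
  n5('abde'): parent n4 fail=6; on 'e' 6→0 → fail=0;  out {1}∪∅={1}
  n9('dbad'): parent n8 fail=11; on 'd' 11 → fail=12;  out ∅∪∅=∅
  n13('badc'): parent n12 fail=6; on 'c' 6→0 → fail=0;  out {3}∪∅={3}
  n10('dbadc'): parent n9 fail=12; on 'c' 12 → fail=13;  out {2}∪{3}={2,3}

Scan:
pos 0 'c': at 0
pos 1 'b': at 1  emit P0@[1:1]
pos 2 'a': at 11
pos 3 'd': at 12
pos 4 'c': at 13  emit P3@[1:4]
pos 5 'd': at 6 ·f
pos 6 'b': at 7  emit P0@[6:6]
pos 7 'a': at 8
pos 8 'd': at 9
pos 9 'c': at 10  emit P2@[5:9],P3@[6:9]
pos 10 'e': at 0 ·f
pos 11 'b': at 1  emit P0@[11:11]
pos 12 'a': at 11
pos 13 'b': at 3 ·f  emit P0@[13:13]
pos 14 'd': at 4
pos 15 'e': at 5  emit P1@[12:15]
pos 16 'a': at 2 ·f
pos 17 'b': at 3  emit P0@[17:17]
pos 18 'd': at 4
pos 19 'e': at 5  emit P1@[16:19]
pos 20 'd': at 6 ·f
pos 21 'b': at 7  emit P0@[21:21]
pos 22 'a': at 8
pos 23 'd': at 9
pos 24 'c': at 10  emit P2@[20:24],P3@[21:24]
pos 25 'b': at 1 ·f  emit P0@[25:25]
pos 26 'e': at 0 ·f
pos 27 'd': at 6
pos 28 'b': at 7  emit P0@[28:28]
pos 29 'a': at 8
pos 30 'd': at 9
pos 31 'c': at 10  emit P2@[27:31],P3@[28:31]
pos 32 'e': at 0 ·f
pos 33 'b': at 1  emit P0@[33:33]
pos 34 'a': at 11
pos 35 'd': at 12
pos 36 'c': at 13  emit P3@[33:36]
pos 37 'b': at 1 ·f  emit P0@[37:37]
pos 38 'a': at 11
pos 39 'd': at 12
pos 40 'c': at 13  emit P3@[37:40]
pos 41 'a': at 2 ·f
pos 42 'b': at 3  emit P0@[42:42]
pos 43 'd': at 4
pos 44 'e': at 5  emit P1@[41:44]
pos 45 'a': at 2 ·f
pos 46 'e': at 0 ·f
pos 47 'a': at 2
pos 48 'b': at 3  emit P0@[48:48]
pos 49 'd': at 4
pos 50 'e': at 5  emit P1@[47:50]
pos 51 'c': at 0 ·f
pos 52 'd': at 6
pos 53 'a': at 2 ·f
pos 54 'b': at 3  emit P0@[54:54]
pos 55 'd': at 4

Matches: [[1,0],[4,3],[6,0],[9,2],[9,3],[11,0],[13,0],[15,1],[17,0],[19,1],[21,0],[24,2],[24,3],[25,0],[28,0],[31,2],[31,3],[33,0],[36,3],[37,0],[40,3],[42,0],[44,1],[48,0],[50,1],[54,0]]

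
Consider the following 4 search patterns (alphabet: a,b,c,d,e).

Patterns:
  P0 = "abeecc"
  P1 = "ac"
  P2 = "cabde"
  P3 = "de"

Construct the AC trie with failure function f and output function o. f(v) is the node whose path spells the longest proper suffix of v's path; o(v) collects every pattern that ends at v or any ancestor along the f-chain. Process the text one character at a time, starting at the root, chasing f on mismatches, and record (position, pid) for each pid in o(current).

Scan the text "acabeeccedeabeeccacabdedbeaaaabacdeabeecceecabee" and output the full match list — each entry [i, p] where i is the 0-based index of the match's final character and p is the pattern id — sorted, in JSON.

Build automaton:
Trie (insert patterns):
  0='ε' goto a→1 c→8 d→13
  1='a' goto b→2 c→7
  2='ab' goto e→3
  3='abe' goto e→4
  4='abee' goto c→5
  5='abeec' goto c→6
  6='abeecc' goto ·  [P0 ends]
  7='ac' goto ·  [P1 ends]
  8='c' goto a→9
  9='ca' goto b→10
  10='cab' goto d→11
  11='cabd' goto e→12
  12='cabde' goto ·  [P2 ends]
  13='d' goto e→14
  14='de' goto ·  [P3 ends]

BFS fail/out derivation:
  n1('a'): parent n0 fail=0; on 'a' 0 → fail=0;  out ∅∪∅=∅
  n8('c'): parent n0 fail=0; on 'c' 0 → fail=0;  out ∅∪∅=∅
  n13('d'): parent n0 fail=0; on 'd' 0 → fail=0;  out ∅∪∅=∅
  n2('ab'): parent n1 fail=0; on 'b' 0 → fail=0;  out ∅∪∅=∅
  n7('ac'): parent n1 fail=0; on 'c' 0 → fail=8;  out {1}∪∅={1}
  n9('ca'): parent n8 fail=0; on 'a' 0 → fail=1;  out ∅∪∅=∅
  n14('de'): parent n13 fail=0; on 'e' 0 → fail=0;  out {3}∪∅={3}
  n3('abe'): parent n2 fail=0; on 'e' 0 → fail=0;  out ∅∪∅=∅
  n10('cab'): parent n9 fail=1; on 'b' 1 → fail=2;  out ∅∪∅=∅
  n4('abee'): parent n3 fail=0; on 'e' 0 → fail=0;  out ∅∪∅=∅
  n11('cabd'): parent n10 fail=2; on 'd' 2→0 → fail=13;  out ∅∪∅=∅
  n5('abeec'): parent n4 fail=0; on 'c' 0 → fail=8;  out ∅∪∅=∅
  n12('cabde'): parent n11 fail=13; on 'e' 13 → fail=14;  out {2}∪{3}={2,3}
  n6('abeecc'): parent n5 fail=8; on 'c' 8→0 → fail=8;  out {0}∪∅={0}

Run:
pos 0 'a': at 1
pos 1 'c': at 7  ** P1@[0:1]
pos 2 'a': at 9 ·f
pos 3 'b': at 10
pos 4 'e': at 3 ·f
pos 5 'e': at 4
pos 6 'c': at 5
pos 7 'c': at 6  ** P0@[2:7]
pos 8 'e': at 0 ·f
pos 9 'd': at 13
pos 10 'e': at 14  ** P3@[9:10]
pos 11 'a': at 1 ·f
pos 12 'b': at 2
pos 13 'e': at 3
pos 14 'e': at 4
pos 15 'c': at 5
pos 16 'c': at 6  ** P0@[11:16]
pos 17 'a': at 9 ·f
pos 18 'c': at 7 ·f  ** P1@[17:18]
pos 19 'a': at 9 ·f
pos 20 'b': at 10
pos 21 'd': at 11
pos 22 'e': at 12  ** P2@[18:22],P3@[21:22]
pos 23 'd': at 13 ·f
pos 24 'b': at 0 ·f
pos 25 'e': at 0
pos 26 'a': at 1
pos 27 'a': at 1 ·f
pos 28 'a': at 1 ·f
pos 29 'a': at 1 ·f
pos 30 'b': at 2
pos 31 'a': at 1 ·f
pos 32 'c': at 7  ** P1@[31:32]
pos 33 'd': at 13 ·f
pos 34 'e': at 14  ** P3@[33:34]
pos 35 'a': at 1 ·f
pos 36 'b': at 2
pos 37 'e': at 3
pos 38 'e': at 4
pos 39 'c': at 5
pos 40 'c': at 6  ** P0@[35:40]
pos 41 'e': at 0 ·f
pos 42 'e': at 0
pos 43 'c': at 8
pos 44 'a': at 9
pos 45 'b': at 10
pos 46 'e': at 3 ·f
pos 47 'e': at 4

Matches: [[1,1],[7,0],[10,3],[16,0],[18,1],[22,2],[22,3],[32,1],[34,3],[40,0]]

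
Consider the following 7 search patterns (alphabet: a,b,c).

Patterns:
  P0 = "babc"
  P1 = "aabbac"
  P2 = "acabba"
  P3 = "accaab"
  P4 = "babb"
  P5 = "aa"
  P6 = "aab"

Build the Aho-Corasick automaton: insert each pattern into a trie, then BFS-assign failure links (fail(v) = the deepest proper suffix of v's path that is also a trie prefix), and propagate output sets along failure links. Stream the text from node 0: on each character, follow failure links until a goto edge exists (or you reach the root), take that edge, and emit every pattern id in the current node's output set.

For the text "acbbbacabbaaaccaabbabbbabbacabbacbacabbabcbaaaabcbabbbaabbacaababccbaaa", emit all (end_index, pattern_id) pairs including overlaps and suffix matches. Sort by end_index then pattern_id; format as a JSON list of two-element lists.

Build:
Trie nodes:
  0='ε' goto a→5 b→1
  1='b' goto a→2
  2='ba' goto b→3
  3='bab' goto b→20 c→4
  4='babc' goto ·  ←P0
  5='a' goto a→6 c→11
  6='aa' goto b→7  ←P5
  7='aab' goto b→8  ←P6
  8='aabb' goto a→9
  9='aabba' goto c→10
  10='aabbac' goto ·  ←P1
  11='ac' goto a→12 c→16
  12='aca' goto b→13
  13='acab' goto b→14
  14='acabb' goto a→15
  15='acabba' goto ·  ←P2
  16='acc' goto a→17
  17='acca' goto a→18
  18='accaa' goto b→19
  19='accaab' goto ·  ←P3
  20='babb' goto ·  ←P4

Failure links (BFS by depth):
  n1('b'): parent n0 fail=0; on 'b' 0 → fail=0;  out ∅∪∅=∅
  n5('a'): parent n0 fail=0; on 'a' 0 → fail=0;  out ∅∪∅=∅
  n2('ba'): parent n1 fail=0; on 'a' 0 → fail=5;  out ∅∪∅=∅
  n6('aa'): parent n5 fail=0; on 'a' 0 → fail=5;  out {5}∪∅={5}
  n11('ac'): parent n5 fail=0; on 'c' 0 → fail=0;  out ∅∪∅=∅
  n3('bab'): parent n2 fail=5; on 'b' 5→0 → fail=1;  out ∅∪∅=∅
  n7('aab'): parent n6 fail=5; on 'b' 5→0 → fail=1;  out {6}∪∅={6}
  n12('aca'): parent n11 fail=0; on 'a' 0 → fail=5;  out ∅∪∅=∅
  n16('acc'): parent n11 fail=0; on 'c' 0 → fail=0;  out ∅∪∅=∅
  n4('babc'): parent n3 fail=1; on 'c' 1→0 → fail=0;  out {0}∪∅={0}
  n8('aabb'): parent n7 fail=1; on 'b' 1→0 → fail=1;  out ∅∪∅=∅
  n13('acab'): parent n12 fail=5; on 'b' 5→0 → fail=1;  out ∅∪∅=∅
  n17('acca'): parent n16 fail=0; on 'a' 0 → fail=5;  out ∅∪∅=∅
  n20('babb'): parent n3 fail=1; on 'b' 1→0 → fail=1;  out {4}∪∅={4}
  n9('aabba'): parent n8 fail=1; on 'a' 1 → fail=2;  out ∅∪∅=∅
  n14('acabb'): parent n13 fail=1; on 'b' 1→0 → fail=1;  out ∅∪∅=∅
  n18('accaa'): parent n17 fail=5; on 'a' 5 → fail=6;  out ∅∪{5}={5}
  n10('aabbac'): parent n9 fail=2; on 'c' 2→5 → fail=11;  out {1}∪∅={1}
  n15('acabba'): parent n14 fail=1; on 'a' 1 → fail=2;  out {2}∪∅={2}
  n19('accaab'): parent n18 fail=6; on 'b' 6 → fail=7;  out {3}∪{6}={3,6}

Text stream:
pos 0 'a': at 5
pos 1 'c': at 11
pos 2 'b': at 1 ·f
pos 3 'b': at 1 ·f
pos 4 'b': at 1 ·f
pos 5 'a': at 2
pos 6 'c': at 11 ·f
pos 7 'a': at 12
pos 8 'b': at 13
pos 9 'b': at 14
pos 10 'a': at 15  → match P2@[5:10]
pos 11 'a': at 6 ·f  → match P5@[10:11]
pos 12 'a': at 6 ·f  → match P5@[11:12]
pos 13 'c': at 11 ·f
pos 14 'c': at 16
pos 15 'a': at 17
pos 16 'a': at 18  → match P5@[15:16]
pos 17 'b': at 19  → match P3@[12:17],P6@[15:17]
pos 18 'b': at 8 ·f
pos 19 'a': at 9
pos 20 'b': at 3 ·f
pos 21 'b': at 20  → match P4@[18:21]
pos 22 'b': at 1 ·f
pos 23 'a': at 2
pos 24 'b': at 3
pos 25 'b': at 20  → match P4@[22:25]
pos 26 'a': at 2 ·f
pos 27 'c': at 11 ·f
pos 28 'a': at 12
pos 29 'b': at 13
pos 30 'b': at 14
pos 31 'a': at 15  → match P2@[26:31]
pos 32 'c': at 11 ·f
pos 33 'b': at 1 ·f
pos 34 'a': at 2
pos 35 'c': at 11 ·f
pos 36 'a': at 12
pos 37 'b': at 13
pos 38 'b': at 14
pos 39 'a': at 15  → match P2@[34:39]
pos 40 'b': at 3 ·f
pos 41 'c': at 4  → match P0@[38:41]
pos 42 'b': at 1 ·f
pos 43 'a': at 2
pos 44 'a': at 6 ·f  → match P5@[43:44]
pos 45 'a': at 6 ·f  → match P5@[44:45]
pos 46 'a': at 6 ·f  → match P5@[45:46]
pos 47 'b': at 7  → match P6@[45:47]
pos 48 'c': at 0 ·f
pos 49 'b': at 1
pos 50 'a': at 2
pos 51 'b': at 3
pos 52 'b': at 20  → match P4@[49:52]
pos 53 'b': at 1 ·f
pos 54 'a': at 2
pos 55 'a': at 6 ·f  → match P5@[54:55]
pos 56 'b': at 7  → match P6@[54:56]
pos 57 'b': at 8
pos 58 'a': at 9
pos 59 'c': at 10  → match P1@[54:59]
pos 60 'a': at 12 ·f
pos 61 'a': at 6 ·f  → match P5@[60:61]
pos 62 'b': at 7  → match P6@[60:62]
pos 63 'a': at 2 ·f
pos 64 'b': at 3
pos 65 'c': at 4  → match P0@[62:65]
pos 66 'c': at 0 ·f
pos 67 'b': at 1
pos 68 'a': at 2
pos 69 'a': at 6 ·f  → match P5@[68:69]
pos 70 'a': at 6 ·f  → match P5@[69:70]

Result: [[10,2],[11,5],[12,5],[16,5],[17,3],[17,6],[21,4],[25,4],[31,2],[39,2],[41,0],[44,5],[45,5],[46,5],[47,6],[52,4],[55,5],[56,6],[59,1],[61,5],[62,6],[65,0],[69,5],[70,5]]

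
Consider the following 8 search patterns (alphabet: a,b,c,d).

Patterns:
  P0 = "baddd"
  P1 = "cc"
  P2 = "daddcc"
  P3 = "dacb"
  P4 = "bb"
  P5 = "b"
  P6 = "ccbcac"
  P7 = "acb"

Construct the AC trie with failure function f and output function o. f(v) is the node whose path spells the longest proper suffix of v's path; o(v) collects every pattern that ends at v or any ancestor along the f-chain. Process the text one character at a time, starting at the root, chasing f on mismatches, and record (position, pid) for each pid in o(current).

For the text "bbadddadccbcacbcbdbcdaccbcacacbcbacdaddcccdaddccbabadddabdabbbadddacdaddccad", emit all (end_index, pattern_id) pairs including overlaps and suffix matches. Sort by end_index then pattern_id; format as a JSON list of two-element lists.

Build:
Trie nodes:
  0='ε' goto a→21 b→1 c→6 d→8
  1='b' goto a→2 b→16  [P5 ends]
  2='ba' goto d→3
  3='bad' goto d→4
  4='badd' goto d→5
  5='baddd' goto ·  [P0 ends]
  6='c' goto c→7
  7='cc' goto b→17  [P1 ends]
  8='d' goto a→9
  9='da' goto c→14 d→10
  10='dad' goto d→11
  11='dadd' goto c→12
  12='daddc' goto c→13
  13='daddcc' goto ·  [P2 ends]
  14='dac' goto b→15
  15='dacb' goto ·  [P3 ends]
  16='bb' goto ·  [P4 ends]
  17='ccb' goto c→18
  18='ccbc' goto a→19
  19='ccbca' goto c→20
  20='ccbcac' goto ·  [P6 ends]
  21='a' goto c→22
  22='ac' goto b→23
  23='acb' goto ·  [P7 ends]

BFS fail/out derivation:
  fail(1) 'b': from fail(0)=0 chase 'b': 0 ⇒ 0;  out={5}∪out(0)={5}
  fail(6) 'c': from fail(0)=0 chase 'c': 0 ⇒ 0;  out=∅∪out(0)=∅
  fail(8) 'd': from fail(0)=0 chase 'd': 0 ⇒ 0;  out=∅∪out(0)=∅
  fail(21) 'a': from fail(0)=0 chase 'a': 0 ⇒ 0;  out=∅∪out(0)=∅
  fail(2) 'ba': from fail(1)=0 chase 'a': 0 ⇒ 21;  out=∅∪out(21)=∅
  fail(7) 'cc': from fail(6)=0 chase 'c': 0 ⇒ 6;  out={1}∪out(6)={1}
  fail(9) 'da': from fail(8)=0 chase 'a': 0 ⇒ 21;  out=∅∪out(21)=∅
  fail(16) 'bb': from fail(1)=0 chase 'b': 0 ⇒ 1;  out={4}∪out(1)={4,5}
  fail(22) 'ac': from fail(21)=0 chase 'c': 0 ⇒ 6;  out=∅∪out(6)=∅
  fail(3) 'bad': from fail(2)=21 chase 'd': 21→0 ⇒ 8;  out=∅∪out(8)=∅
  fail(10) 'dad': from fail(9)=21 chase 'd': 21→0 ⇒ 8;  out=∅∪out(8)=∅
  fail(14) 'dac': from fail(9)=21 chase 'c': 21 ⇒ 22;  out=∅∪out(22)=∅
  fail(17) 'ccb': from fail(7)=6 chase 'b': 6→0 ⇒ 1;  out=∅∪out(1)={5}
  fail(23) 'acb': from fail(22)=6 chase 'b': 6→0 ⇒ 1;  out={7}∪out(1)={5,7}
  fail(4) 'badd': from fail(3)=8 chase 'd': 8→0 ⇒ 8;  out=∅∪out(8)=∅
  fail(11) 'dadd': from fail(10)=8 chase 'd': 8→0 ⇒ 8;  out=∅∪out(8)=∅
  fail(15) 'dacb': from fail(14)=22 chase 'b': 22 ⇒ 23;  out={3}∪out(23)={3,5,7}
  fail(18) 'ccbc': from fail(17)=1 chase 'c': 1→0 ⇒ 6;  out=∅∪out(6)=∅
  fail(5) 'baddd': from fail(4)=8 chase 'd': 8→0 ⇒ 8;  out={0}∪out(8)={0}
  fail(12) 'daddc': from fail(11)=8 chase 'c': 8→0 ⇒ 6;  out=∅∪out(6)=∅
  fail(19) 'ccbca': from fail(18)=6 chase 'a': 6→0 ⇒ 21;  out=∅∪out(21)=∅
  fail(13) 'daddcc': from fail(12)=6 chase 'c': 6 ⇒ 7;  out={2}∪out(7)={1,2}
  fail(20) 'ccbcac': from fail(19)=21 chase 'c': 21 ⇒ 22;  out={6}∪out(22)={6}

Text stream:
pos 0 'b': at 1  emit P5@[0:0]
pos 1 'b': at 16  emit P4@[0:1],P5@[1:1]
pos 2 'a': at 2 (fail-walked)
pos 3 'd': at 3
pos 4 'd': at 4
pos 5 'd': at 5  emit P0@[1:5]
pos 6 'a': at 9 (fail-walked)
pos 7 'd': at 10
pos 8 'c': at 6 (fail-walked)
pos 9 'c': at 7  emit P1@[8:9]
pos 10 'b': at 17  emit P5@[10:10]
pos 11 'c': at 18
pos 12 'a': at 19
pos 13 'c': at 20  emit P6@[8:13]
pos 14 'b': at 23 (fail-walked)  emit P5@[14:14],P7@[12:14]
pos 15 'c': at 6 (fail-walked)
pos 16 'b': at 1 (fail-walked)  emit P5@[16:16]
pos 17 'd': at 8 (fail-walked)
pos 18 'b': at 1 (fail-walked)  emit P5@[18:18]
pos 19 'c': at 6 (fail-walked)
pos 20 'd': at 8 (fail-walked)
pos 21 'a': at 9
pos 22 'c': at 14
pos 23 'c': at 7 (fail-walked)  emit P1@[22:23]
pos 24 'b': at 17  emit P5@[24:24]
pos 25 'c': at 18
pos 26 'a': at 19
pos 27 'c': at 20  emit P6@[22:27]
pos 28 'a': at 21 (fail-walked)
pos 29 'c': at 22
pos 30 'b': at 23  emit P5@[30:30],P7@[28:30]
pos 31 'c': at 6 (fail-walked)
pos 32 'b': at 1 (fail-walked)  emit P5@[32:32]
pos 33 'a': at 2
pos 34 'c': at 22 (fail-walked)
pos 35 'd': at 8 (fail-walked)
pos 36 'a': at 9
pos 37 'd': at 10
pos 38 'd': at 11
pos 39 'c': at 12
pos 40 'c': at 13  emit P1@[39:40],P2@[35:40]
pos 41 'c': at 7 (fail-walked)  emit P1@[40:41]
pos 42 'd': at 8 (fail-walked)
pos 43 'a': at 9
pos 44 'd': at 10
pos 45 'd': at 11
pos 46 'c': at 12
pos 47 'c': at 13  emit P1@[46:47],P2@[42:47]
pos 48 'b': at 17 (fail-walked)  emit P5@[48:48]
pos 49 'a': at 2 (fail-walked)
pos 50 'b': at 1 (fail-walked)  emit P5@[50:50]
pos 51 'a': at 2
pos 52 'd': at 3
pos 53 'd': at 4
pos 54 'd': at 5  emit P0@[50:54]
pos 55 'a': at 9 (fail-walked)
pos 56 'b': at 1 (fail-walked)  emit P5@[56:56]
pos 57 'd': at 8 (fail-walked)
pos 58 'a': at 9
pos 59 'b': at 1 (fail-walked)  emit P5@[59:59]
pos 60 'b': at 16  emit P4@[59:60],P5@[60:60]
pos 61 'b': at 16 (fail-walked)  emit P4@[60:61],P5@[61:61]
pos 62 'a': at 2 (fail-walked)
pos 63 'd': at 3
pos 64 'd': at 4
pos 65 'd': at 5  emit P0@[61:65]
pos 66 'a': at 9 (fail-walked)
pos 67 'c': at 14
pos 68 'd': at 8 (fail-walked)
pos 69 'a': at 9
pos 70 'd': at 10
pos 71 'd': at 11
pos 72 'c': at 12
pos 73 'c': at 13  emit P1@[72:73],P2@[68:73]
pos 74 'a': at 21 (fail-walked)
pos 75 'd': at 8 (fail-walked)

All matches (sorted): [[0,5],[1,4],[1,5],[5,0],[9,1],[10,5],[13,6],[14,5],[14,7],[16,5],[18,5],[23,1],[24,5],[27,6],[30,5],[30,7],[32,5],[40,1],[40,2],[41,1],[47,1],[47,2],[48,5],[50,5],[54,0],[56,5],[59,5],[60,4],[60,5],[61,4],[61,5],[65,0],[73,1],[73,2]]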